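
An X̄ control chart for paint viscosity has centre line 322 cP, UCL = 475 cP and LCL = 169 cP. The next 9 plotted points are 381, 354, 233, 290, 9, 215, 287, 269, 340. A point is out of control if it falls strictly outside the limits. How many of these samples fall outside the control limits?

Compare each point to [169, 475]: sample 5 = 9 < LCL.

1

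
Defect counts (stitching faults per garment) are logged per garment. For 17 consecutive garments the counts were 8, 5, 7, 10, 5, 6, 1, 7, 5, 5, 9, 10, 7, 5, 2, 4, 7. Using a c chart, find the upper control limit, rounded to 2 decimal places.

13.44

c̄ = (8 + 5 + 7 + 10 + 5 + 6 + 1 + 7 + 5 + 5 + 9 + 10 + 7 + 5 + 2 + 4 + 7) / 17 = 103 / 17 = 6.0588
UCL = c̄ + 3√c̄ = 6.0588 + 3 × √6.0588 = 6.0588 + 3 × 2.4615 = 13.4432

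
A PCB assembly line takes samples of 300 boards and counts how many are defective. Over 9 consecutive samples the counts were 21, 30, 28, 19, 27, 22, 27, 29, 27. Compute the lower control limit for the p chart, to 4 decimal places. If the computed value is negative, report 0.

p̄ = Σdᵢ / (k·n) = 230 / (9 × 300) = 0.08519
LCL = p̄ − 3·√(p̄(1−p̄)/n) = 0.08519 − 3 × 0.01612 = 0.03683

0.0368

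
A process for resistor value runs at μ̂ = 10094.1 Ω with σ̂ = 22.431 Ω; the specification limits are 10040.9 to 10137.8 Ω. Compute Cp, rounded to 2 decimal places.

0.72

Cp = (USL − LSL) / (6σ̂) = (10137.8 − 10040.9) / (6 × 22.431) = 96.9000 / 134.5860 = 0.7200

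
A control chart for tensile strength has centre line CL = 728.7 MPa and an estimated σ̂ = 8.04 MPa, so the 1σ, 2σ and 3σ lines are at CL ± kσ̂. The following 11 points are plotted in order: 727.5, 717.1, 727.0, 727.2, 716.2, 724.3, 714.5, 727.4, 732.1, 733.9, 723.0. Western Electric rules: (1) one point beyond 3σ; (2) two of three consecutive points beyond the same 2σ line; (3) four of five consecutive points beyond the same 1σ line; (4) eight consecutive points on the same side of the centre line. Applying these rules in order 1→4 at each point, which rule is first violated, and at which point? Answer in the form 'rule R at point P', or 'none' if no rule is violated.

Zone of each point (C = within 1σ̂, B = 1σ̂–2σ̂, A = 2σ̂–3σ̂, * = beyond 3σ̂; sign = side of CL): 1:-C, 2:-B, 3:-C, 4:-C, 5:-B, 6:-C, 7:-B, 8:-C, 9:+C, 10:+C, 11:-C
Rule 4 (eight consecutive points on the same side of the centre line) is satisfied at point 8.

rule 4 at point 8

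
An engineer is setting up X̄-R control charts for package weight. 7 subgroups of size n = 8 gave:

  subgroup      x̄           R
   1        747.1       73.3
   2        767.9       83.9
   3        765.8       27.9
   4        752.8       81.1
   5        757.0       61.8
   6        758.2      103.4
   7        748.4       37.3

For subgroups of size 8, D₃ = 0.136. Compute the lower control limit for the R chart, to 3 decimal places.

9.106

R̄ = (73.3 + 83.9 + 27.9 + 81.1 + 61.8 + 103.4 + 37.3) / 7 = 468.7000 / 7 = 66.9571
LCL_R = D₃·R̄ = 0.136 × 66.9571 = 9.1062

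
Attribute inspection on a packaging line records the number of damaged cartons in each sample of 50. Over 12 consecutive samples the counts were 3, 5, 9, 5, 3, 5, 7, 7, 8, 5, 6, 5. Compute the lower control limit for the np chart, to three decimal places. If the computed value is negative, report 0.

0.000

p̄ = Σdᵢ / (k·n) = 68 / (12 × 50) = 0.11333
LCL = np̄ − 3·√(np̄(1−p̄)) = 5.6667 − 3 × 2.2415 = -1.0579 → 0 (negative, so LCL = 0)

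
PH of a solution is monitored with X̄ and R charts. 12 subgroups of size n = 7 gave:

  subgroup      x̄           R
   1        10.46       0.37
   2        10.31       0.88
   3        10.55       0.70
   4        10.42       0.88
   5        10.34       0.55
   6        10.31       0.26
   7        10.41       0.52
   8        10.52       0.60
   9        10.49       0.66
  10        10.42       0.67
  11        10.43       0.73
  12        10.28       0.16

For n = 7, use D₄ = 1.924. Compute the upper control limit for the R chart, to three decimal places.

R̄ = (0.37 + 0.88 + 0.70 + 0.88 + 0.55 + 0.26 + 0.52 + 0.60 + 0.66 + 0.67 + 0.73 + 0.16) / 12 = 6.9800 / 12 = 0.5817
UCL_R = D₄·R̄ = 1.924 × 0.5817 = 1.1191

1.119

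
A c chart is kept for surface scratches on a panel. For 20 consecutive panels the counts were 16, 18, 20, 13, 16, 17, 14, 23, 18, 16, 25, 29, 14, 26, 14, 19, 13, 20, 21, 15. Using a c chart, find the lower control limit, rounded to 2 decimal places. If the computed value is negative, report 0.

c̄ = (16 + 18 + 20 + 13 + 16 + 17 + 14 + 23 + 18 + 16 + 25 + 29 + 14 + 26 + 14 + 19 + 13 + 20 + 21 + 15) / 20 = 367 / 20 = 18.3500
LCL = c̄ − 3√c̄ = 18.3500 − 3 × 4.2837 = 5.4989

5.50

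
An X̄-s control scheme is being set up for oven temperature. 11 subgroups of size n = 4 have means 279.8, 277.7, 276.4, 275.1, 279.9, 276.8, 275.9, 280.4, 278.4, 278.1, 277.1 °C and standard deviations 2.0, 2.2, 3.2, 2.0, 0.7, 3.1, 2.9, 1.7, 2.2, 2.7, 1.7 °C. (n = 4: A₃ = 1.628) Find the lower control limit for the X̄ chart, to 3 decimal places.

274.171

X̄̄ = (279.8 + 277.7 + 276.4 + 275.1 + 279.9 + 276.8 + 275.9 + 280.4 + 278.4 + 278.1 + 277.1) / 11 = 277.7818
s̄ = (2.0 + 2.2 + 3.2 + 2.0 + 0.7 + 3.1 + 2.9 + 1.7 + 2.2 + 2.7 + 1.7) / 11 = 2.2182
LCL = X̄̄ − A₃·s̄ = 277.7818 − 1.628 × 2.2182 = 274.1706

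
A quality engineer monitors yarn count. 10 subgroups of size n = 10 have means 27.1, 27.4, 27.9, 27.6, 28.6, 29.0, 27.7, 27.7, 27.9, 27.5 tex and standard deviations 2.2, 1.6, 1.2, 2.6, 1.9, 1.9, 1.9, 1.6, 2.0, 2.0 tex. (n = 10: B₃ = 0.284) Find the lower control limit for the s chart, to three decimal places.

s̄ = (2.2 + 1.6 + 1.2 + 2.6 + 1.9 + 1.9 + 1.9 + 1.6 + 2.0 + 2.0) / 10 = 1.8900
LCL_s = B₃·s̄ = 0.284 × 1.8900 = 0.5368

0.537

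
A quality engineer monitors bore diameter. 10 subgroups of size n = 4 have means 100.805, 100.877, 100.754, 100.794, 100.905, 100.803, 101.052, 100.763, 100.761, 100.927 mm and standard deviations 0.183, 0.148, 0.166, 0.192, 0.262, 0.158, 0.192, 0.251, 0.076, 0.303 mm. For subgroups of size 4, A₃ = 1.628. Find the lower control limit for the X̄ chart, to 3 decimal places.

X̄̄ = (100.805 + 100.877 + 100.754 + 100.794 + 100.905 + 100.803 + 101.052 + 100.763 + 100.761 + 100.927) / 10 = 100.8441
s̄ = (0.183 + 0.148 + 0.166 + 0.192 + 0.262 + 0.158 + 0.192 + 0.251 + 0.076 + 0.303) / 10 = 0.1931
LCL = X̄̄ − A₃·s̄ = 100.8441 − 1.628 × 0.1931 = 100.5297

100.530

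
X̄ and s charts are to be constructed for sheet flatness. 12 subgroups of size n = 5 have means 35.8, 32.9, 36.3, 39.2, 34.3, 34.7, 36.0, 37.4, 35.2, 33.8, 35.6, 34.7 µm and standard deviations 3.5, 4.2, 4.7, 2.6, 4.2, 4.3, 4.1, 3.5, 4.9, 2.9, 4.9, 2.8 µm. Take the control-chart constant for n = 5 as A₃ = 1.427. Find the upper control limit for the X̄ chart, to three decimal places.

41.033

X̄̄ = (35.8 + 32.9 + 36.3 + 39.2 + 34.3 + 34.7 + 36.0 + 37.4 + 35.2 + 33.8 + 35.6 + 34.7) / 12 = 35.4917
s̄ = (3.5 + 4.2 + 4.7 + 2.6 + 4.2 + 4.3 + 4.1 + 3.5 + 4.9 + 2.9 + 4.9 + 2.8) / 12 = 3.8833
UCL = X̄̄ + A₃·s̄ = 35.4917 + 1.427 × 3.8833 = 41.0332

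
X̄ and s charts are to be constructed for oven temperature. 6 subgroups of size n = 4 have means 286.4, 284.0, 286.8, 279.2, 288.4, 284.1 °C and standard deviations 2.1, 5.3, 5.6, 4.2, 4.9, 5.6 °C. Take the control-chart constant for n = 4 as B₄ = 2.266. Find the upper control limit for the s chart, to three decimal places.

10.461

s̄ = (2.1 + 5.3 + 5.6 + 4.2 + 4.9 + 5.6) / 6 = 4.6167
UCL_s = B₄·s̄ = 2.266 × 4.6167 = 10.4614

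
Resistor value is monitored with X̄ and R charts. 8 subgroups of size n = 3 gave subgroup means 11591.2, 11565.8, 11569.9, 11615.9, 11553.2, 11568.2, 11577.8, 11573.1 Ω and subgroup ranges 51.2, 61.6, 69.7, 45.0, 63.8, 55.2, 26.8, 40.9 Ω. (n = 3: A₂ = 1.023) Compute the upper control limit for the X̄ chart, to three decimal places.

X̄̄ = (11591.2 + 11565.8 + 11569.9 + 11615.9 + 11553.2 + 11568.2 + 11577.8 + 11573.1) / 8 = 92615.1000 / 8 = 11576.8875
R̄ = (51.2 + 61.6 + 69.7 + 45.0 + 63.8 + 55.2 + 26.8 + 40.9) / 8 = 414.2000 / 8 = 51.7750
UCL = X̄̄ + A₂·R̄ = 11576.8875 + 1.023 × 51.7750 = 11629.8533

11629.853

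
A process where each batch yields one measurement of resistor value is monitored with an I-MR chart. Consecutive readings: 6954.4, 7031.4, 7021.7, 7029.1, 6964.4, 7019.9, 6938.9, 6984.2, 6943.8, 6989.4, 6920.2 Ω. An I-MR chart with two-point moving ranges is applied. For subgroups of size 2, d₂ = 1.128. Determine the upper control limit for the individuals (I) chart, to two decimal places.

7113.44

X̄ = (6954.4 + 7031.4 + 7021.7 + 7029.1 + 6964.4 + 7019.9 + 6938.9 + 6984.2 + 6943.8 + 6989.4 + 6920.2) / 11 = 6981.5818
Moving ranges: 77.0, 9.7, 7.4, 64.7, 55.5, 81.0, 45.3, 40.4, 45.6, 69.2; M̄R̄ = 495.8000 / 10 = 49.5800
UCL = X̄ + 3·M̄R̄/d₂ = 6981.5818 + 3 × 49.5800 / 1.128 = 7113.4435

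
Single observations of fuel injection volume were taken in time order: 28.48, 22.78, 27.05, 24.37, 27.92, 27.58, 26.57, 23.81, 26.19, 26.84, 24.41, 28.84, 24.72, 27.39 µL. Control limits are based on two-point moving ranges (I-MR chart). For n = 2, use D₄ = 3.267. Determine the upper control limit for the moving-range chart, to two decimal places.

Moving ranges: 5.70, 4.27, 2.68, 3.55, 0.34, 1.01, 2.76, 2.38, 0.65, 2.43, 4.43, 4.12, 2.67; M̄R̄ = 36.9900 / 13 = 2.8454
UCL_MR = D₄·M̄R̄ = 3.267 × 2.8454 = 9.2959

9.30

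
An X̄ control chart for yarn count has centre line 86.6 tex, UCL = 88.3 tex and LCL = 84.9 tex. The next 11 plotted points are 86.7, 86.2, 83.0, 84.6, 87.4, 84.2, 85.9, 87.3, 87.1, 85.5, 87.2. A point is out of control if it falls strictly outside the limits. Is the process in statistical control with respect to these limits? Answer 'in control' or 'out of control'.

out of control

Compare each point to [84.9, 88.3]: sample 3 = 83.0 < LCL; sample 4 = 84.6 < LCL; sample 6 = 84.2 < LCL.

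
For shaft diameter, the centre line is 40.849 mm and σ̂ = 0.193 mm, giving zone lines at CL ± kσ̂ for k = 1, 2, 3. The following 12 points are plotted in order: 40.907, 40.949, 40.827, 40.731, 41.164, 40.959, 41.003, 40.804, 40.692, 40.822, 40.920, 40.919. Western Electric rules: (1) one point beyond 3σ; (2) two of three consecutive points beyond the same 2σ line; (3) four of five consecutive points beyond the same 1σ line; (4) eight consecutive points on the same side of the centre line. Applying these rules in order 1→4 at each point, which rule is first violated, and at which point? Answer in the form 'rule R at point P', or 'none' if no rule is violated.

Zone of each point (C = within 1σ̂, B = 1σ̂–2σ̂, A = 2σ̂–3σ̂, * = beyond 3σ̂; sign = side of CL): 1:+C, 2:+C, 3:-C, 4:-C, 5:+B, 6:+C, 7:+C, 8:-C, 9:-C, 10:-C, 11:+C, 12:+C
No rule fires across all 12 points.

none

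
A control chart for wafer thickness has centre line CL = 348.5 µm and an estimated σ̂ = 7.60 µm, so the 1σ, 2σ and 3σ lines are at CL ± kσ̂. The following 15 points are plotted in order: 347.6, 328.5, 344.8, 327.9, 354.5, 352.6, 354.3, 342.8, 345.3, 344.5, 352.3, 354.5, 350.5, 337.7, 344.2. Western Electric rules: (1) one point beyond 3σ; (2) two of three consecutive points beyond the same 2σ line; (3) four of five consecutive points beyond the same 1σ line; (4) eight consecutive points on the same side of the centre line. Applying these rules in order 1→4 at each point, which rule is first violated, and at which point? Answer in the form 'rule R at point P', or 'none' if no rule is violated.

Zone of each point (C = within 1σ̂, B = 1σ̂–2σ̂, A = 2σ̂–3σ̂, * = beyond 3σ̂; sign = side of CL): 1:-C, 2:-A, 3:-C, 4:-A, 5:+C, 6:+C, 7:+C, 8:-C, 9:-C, 10:-C, 11:+C, 12:+C, 13:+C, 14:-B, 15:-C
Rule 2 (two of three consecutive points beyond the same 2σ limit) is satisfied at point 4.

rule 2 at point 4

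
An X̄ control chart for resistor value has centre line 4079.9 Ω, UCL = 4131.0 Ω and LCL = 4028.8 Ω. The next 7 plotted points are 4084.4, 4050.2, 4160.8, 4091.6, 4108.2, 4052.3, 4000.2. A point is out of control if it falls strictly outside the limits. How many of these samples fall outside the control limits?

2

Compare each point to [4028.8, 4131.0]: sample 3 = 4160.8 > UCL; sample 7 = 4000.2 < LCL.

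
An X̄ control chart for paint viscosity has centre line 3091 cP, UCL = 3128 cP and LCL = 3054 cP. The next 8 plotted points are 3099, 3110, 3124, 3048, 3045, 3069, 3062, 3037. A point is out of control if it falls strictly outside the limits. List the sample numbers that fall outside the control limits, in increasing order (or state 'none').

4, 5, 8

Compare each point to [3054, 3128]: sample 4 = 3048 < LCL; sample 5 = 3045 < LCL; sample 8 = 3037 < LCL.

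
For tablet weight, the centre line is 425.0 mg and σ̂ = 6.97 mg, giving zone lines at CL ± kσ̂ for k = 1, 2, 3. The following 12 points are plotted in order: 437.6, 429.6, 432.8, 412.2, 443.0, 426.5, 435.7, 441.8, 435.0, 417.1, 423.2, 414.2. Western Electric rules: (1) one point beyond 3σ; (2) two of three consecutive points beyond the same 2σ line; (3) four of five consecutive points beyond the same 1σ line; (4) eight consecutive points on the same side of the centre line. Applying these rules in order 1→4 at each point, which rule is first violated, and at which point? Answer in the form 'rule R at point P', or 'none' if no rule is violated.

rule 3 at point 9

Zone of each point (C = within 1σ̂, B = 1σ̂–2σ̂, A = 2σ̂–3σ̂, * = beyond 3σ̂; sign = side of CL): 1:+B, 2:+C, 3:+B, 4:-B, 5:+A, 6:+C, 7:+B, 8:+A, 9:+B, 10:-B, 11:-C, 12:-B
Rule 3 (four of five consecutive points beyond the same 1σ limit) is satisfied at point 9.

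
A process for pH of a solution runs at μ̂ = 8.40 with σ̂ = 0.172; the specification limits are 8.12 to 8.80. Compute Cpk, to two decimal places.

0.54

Cpu = (USL − μ̂) / (3σ̂) = (8.80 − 8.40) / (3 × 0.172) = 0.7752; Cpl = (μ̂ − LSL) / (3σ̂) = (8.40 − 8.12) / (3 × 0.172) = 0.5426; Cpk = min(Cpu, Cpl) = 0.5426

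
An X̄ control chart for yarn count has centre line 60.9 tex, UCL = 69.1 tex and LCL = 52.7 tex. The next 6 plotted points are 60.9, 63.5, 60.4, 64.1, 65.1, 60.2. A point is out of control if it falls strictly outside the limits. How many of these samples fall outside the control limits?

All 6 points lie within [52.7, 69.1].

0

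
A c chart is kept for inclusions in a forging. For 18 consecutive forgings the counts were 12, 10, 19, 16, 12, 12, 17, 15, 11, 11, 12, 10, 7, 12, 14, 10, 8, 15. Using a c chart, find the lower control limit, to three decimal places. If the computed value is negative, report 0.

c̄ = (12 + 10 + 19 + 16 + 12 + 12 + 17 + 15 + 11 + 11 + 12 + 10 + 7 + 12 + 14 + 10 + 8 + 15) / 18 = 223 / 18 = 12.3889
LCL = c̄ − 3√c̄ = 12.3889 − 3 × 3.5198 = 1.8295

1.830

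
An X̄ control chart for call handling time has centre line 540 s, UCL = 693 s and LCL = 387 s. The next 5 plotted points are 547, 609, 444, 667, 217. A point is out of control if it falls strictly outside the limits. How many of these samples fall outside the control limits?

Compare each point to [387, 693]: sample 5 = 217 < LCL.

1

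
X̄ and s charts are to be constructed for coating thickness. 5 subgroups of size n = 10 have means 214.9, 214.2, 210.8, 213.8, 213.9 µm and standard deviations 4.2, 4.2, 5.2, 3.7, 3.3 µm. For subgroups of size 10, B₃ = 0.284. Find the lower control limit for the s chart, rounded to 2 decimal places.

1.17

s̄ = (4.2 + 4.2 + 5.2 + 3.7 + 3.3) / 5 = 4.1200
LCL_s = B₃·s̄ = 0.284 × 4.1200 = 1.1701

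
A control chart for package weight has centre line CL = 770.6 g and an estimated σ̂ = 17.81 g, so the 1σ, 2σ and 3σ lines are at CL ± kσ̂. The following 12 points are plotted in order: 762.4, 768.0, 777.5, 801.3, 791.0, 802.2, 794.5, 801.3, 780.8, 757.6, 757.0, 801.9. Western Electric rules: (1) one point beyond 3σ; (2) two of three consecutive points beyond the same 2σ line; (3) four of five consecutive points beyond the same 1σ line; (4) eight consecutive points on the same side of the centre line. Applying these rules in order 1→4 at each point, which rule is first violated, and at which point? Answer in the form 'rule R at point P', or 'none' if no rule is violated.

rule 3 at point 7

Zone of each point (C = within 1σ̂, B = 1σ̂–2σ̂, A = 2σ̂–3σ̂, * = beyond 3σ̂; sign = side of CL): 1:-C, 2:-C, 3:+C, 4:+B, 5:+B, 6:+B, 7:+B, 8:+B, 9:+C, 10:-C, 11:-C, 12:+B
Rule 3 (four of five consecutive points beyond the same 1σ limit) is satisfied at point 7.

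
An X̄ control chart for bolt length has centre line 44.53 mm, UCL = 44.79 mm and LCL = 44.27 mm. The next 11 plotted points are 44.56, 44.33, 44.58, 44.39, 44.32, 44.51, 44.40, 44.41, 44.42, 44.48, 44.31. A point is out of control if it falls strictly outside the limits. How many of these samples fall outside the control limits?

0

All 11 points lie within [44.27, 44.79].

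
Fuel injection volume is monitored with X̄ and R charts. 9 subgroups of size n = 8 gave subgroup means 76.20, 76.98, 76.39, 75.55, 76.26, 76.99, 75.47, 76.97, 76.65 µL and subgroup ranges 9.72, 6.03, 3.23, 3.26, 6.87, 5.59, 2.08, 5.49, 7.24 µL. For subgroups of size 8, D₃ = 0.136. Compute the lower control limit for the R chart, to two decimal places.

0.75

R̄ = (9.72 + 6.03 + 3.23 + 3.26 + 6.87 + 5.59 + 2.08 + 5.49 + 7.24) / 9 = 49.5100 / 9 = 5.5011
LCL_R = D₃·R̄ = 0.136 × 5.5011 = 0.7482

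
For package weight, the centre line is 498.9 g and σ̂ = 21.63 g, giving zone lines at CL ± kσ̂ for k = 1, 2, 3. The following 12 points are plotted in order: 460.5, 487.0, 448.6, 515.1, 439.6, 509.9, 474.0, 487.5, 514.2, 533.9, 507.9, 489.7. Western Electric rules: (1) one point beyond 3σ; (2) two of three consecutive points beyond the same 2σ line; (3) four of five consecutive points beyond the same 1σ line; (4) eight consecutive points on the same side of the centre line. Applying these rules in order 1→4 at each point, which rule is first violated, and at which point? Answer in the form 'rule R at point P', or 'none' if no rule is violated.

Zone of each point (C = within 1σ̂, B = 1σ̂–2σ̂, A = 2σ̂–3σ̂, * = beyond 3σ̂; sign = side of CL): 1:-B, 2:-C, 3:-A, 4:+C, 5:-A, 6:+C, 7:-B, 8:-C, 9:+C, 10:+B, 11:+C, 12:-C
Rule 2 (two of three consecutive points beyond the same 2σ limit) is satisfied at point 5.

rule 2 at point 5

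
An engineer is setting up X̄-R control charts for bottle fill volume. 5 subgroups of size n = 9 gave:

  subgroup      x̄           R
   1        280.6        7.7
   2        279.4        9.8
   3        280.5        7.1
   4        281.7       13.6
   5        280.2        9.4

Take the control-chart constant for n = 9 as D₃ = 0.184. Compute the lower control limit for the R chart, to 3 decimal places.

R̄ = (7.7 + 9.8 + 7.1 + 13.6 + 9.4) / 5 = 47.6000 / 5 = 9.5200
LCL_R = D₃·R̄ = 0.184 × 9.5200 = 1.7517

1.752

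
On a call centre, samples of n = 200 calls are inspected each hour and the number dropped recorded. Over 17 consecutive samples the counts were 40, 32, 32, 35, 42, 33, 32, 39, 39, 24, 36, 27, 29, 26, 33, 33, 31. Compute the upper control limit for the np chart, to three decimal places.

p̄ = Σdᵢ / (k·n) = 563 / (17 × 200) = 0.16559
UCL = np̄ + 3·√(np̄(1−p̄)) = 33.1176 + 3 × √(33.1176×0.83441) = 33.1176 + 3 × 5.2568 = 48.8880

48.888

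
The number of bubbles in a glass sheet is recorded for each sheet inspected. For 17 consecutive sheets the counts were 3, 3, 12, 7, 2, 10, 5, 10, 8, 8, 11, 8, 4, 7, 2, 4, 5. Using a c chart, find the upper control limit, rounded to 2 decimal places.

14.01

c̄ = (3 + 3 + 12 + 7 + 2 + 10 + 5 + 10 + 8 + 8 + 11 + 8 + 4 + 7 + 2 + 4 + 5) / 17 = 109 / 17 = 6.4118
UCL = c̄ + 3√c̄ = 6.4118 + 3 × √6.4118 = 6.4118 + 3 × 2.5321 = 14.0082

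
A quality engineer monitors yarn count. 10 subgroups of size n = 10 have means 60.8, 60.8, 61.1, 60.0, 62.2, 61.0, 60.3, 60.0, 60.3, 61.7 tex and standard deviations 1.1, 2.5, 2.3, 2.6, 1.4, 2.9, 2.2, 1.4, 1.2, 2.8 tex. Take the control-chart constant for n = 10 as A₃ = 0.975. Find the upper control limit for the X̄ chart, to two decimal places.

X̄̄ = (60.8 + 60.8 + 61.1 + 60.0 + 62.2 + 61.0 + 60.3 + 60.0 + 60.3 + 61.7) / 10 = 60.8200
s̄ = (1.1 + 2.5 + 2.3 + 2.6 + 1.4 + 2.9 + 2.2 + 1.4 + 1.2 + 2.8) / 10 = 2.0400
UCL = X̄̄ + A₃·s̄ = 60.8200 + 0.975 × 2.0400 = 62.8090

62.81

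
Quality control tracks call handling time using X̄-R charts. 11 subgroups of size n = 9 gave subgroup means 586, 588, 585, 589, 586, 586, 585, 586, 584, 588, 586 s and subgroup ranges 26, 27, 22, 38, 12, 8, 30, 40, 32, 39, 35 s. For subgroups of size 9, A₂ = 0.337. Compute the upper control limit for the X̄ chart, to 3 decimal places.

X̄̄ = (586 + 588 + 585 + 589 + 586 + 586 + 585 + 586 + 584 + 588 + 586) / 11 = 6449.0000 / 11 = 586.2727
R̄ = (26 + 27 + 22 + 38 + 12 + 8 + 30 + 40 + 32 + 39 + 35) / 11 = 309.0000 / 11 = 28.0909
UCL = X̄̄ + A₂·R̄ = 586.2727 + 0.337 × 28.0909 = 595.7394

595.739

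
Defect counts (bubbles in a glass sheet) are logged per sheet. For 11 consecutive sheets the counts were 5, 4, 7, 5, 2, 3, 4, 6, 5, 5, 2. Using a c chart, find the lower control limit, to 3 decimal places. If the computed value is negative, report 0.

0.000

c̄ = (5 + 4 + 7 + 5 + 2 + 3 + 4 + 6 + 5 + 5 + 2) / 11 = 48 / 11 = 4.3636
LCL = c̄ − 3√c̄ = 4.3636 − 3 × 2.0889 = -1.9032 → 0 (cannot be negative)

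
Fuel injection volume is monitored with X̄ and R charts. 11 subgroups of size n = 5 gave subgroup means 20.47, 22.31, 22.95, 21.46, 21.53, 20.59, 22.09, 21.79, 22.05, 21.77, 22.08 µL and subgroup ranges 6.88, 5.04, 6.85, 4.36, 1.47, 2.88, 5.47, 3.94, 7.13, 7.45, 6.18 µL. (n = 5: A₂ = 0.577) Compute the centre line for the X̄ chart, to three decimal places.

21.735

X̄̄ = (20.47 + 22.31 + 22.95 + 21.46 + 21.53 + 20.59 + 22.09 + 21.79 + 22.05 + 21.77 + 22.08) / 11 = 239.0900 / 11 = 21.7355
CL = X̄̄ = 21.7355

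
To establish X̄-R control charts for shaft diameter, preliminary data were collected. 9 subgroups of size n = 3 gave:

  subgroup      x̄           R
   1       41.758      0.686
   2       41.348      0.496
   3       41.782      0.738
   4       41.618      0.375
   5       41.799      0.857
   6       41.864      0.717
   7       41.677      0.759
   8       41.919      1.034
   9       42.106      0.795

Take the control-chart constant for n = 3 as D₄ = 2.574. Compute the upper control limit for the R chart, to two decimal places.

R̄ = (0.686 + 0.496 + 0.738 + 0.375 + 0.857 + 0.717 + 0.759 + 1.034 + 0.795) / 9 = 6.4570 / 9 = 0.7174
UCL_R = D₄·R̄ = 2.574 × 0.7174 = 1.8467

1.85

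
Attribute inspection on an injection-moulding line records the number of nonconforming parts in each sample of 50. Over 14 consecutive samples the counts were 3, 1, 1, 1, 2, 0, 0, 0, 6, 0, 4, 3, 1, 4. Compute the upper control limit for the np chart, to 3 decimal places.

p̄ = Σdᵢ / (k·n) = 26 / (14 × 50) = 0.03714
UCL = np̄ + 3·√(np̄(1−p̄)) = 1.8571 + 3 × √(1.8571×0.96286) = 1.8571 + 3 × 1.3372 = 5.8688

5.869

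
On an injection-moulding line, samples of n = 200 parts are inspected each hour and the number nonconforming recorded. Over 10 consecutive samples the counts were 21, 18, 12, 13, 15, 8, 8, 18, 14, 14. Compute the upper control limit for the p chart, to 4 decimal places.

0.1248

p̄ = Σdᵢ / (k·n) = 141 / (10 × 200) = 0.07050
UCL = p̄ + 3·√(p̄(1−p̄)/n) = 0.07050 + 3 × √(0.07050×0.92950/200) = 0.07050 + 3 × 0.01810 = 0.12480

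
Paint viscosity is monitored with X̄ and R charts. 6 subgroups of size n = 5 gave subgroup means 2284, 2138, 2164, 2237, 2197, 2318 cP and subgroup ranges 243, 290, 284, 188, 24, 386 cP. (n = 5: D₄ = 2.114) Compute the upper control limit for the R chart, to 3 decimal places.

R̄ = (243 + 290 + 284 + 188 + 24 + 386) / 6 = 1415.0000 / 6 = 235.8333
UCL_R = D₄·R̄ = 2.114 × 235.8333 = 498.5517

498.552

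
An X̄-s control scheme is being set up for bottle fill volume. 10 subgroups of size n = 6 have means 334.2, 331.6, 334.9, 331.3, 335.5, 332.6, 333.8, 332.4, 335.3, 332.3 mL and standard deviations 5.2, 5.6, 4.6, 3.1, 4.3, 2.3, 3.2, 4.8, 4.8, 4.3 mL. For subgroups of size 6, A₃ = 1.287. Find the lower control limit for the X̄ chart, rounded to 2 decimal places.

327.96

X̄̄ = (334.2 + 331.6 + 334.9 + 331.3 + 335.5 + 332.6 + 333.8 + 332.4 + 335.3 + 332.3) / 10 = 333.3900
s̄ = (5.2 + 5.6 + 4.6 + 3.1 + 4.3 + 2.3 + 3.2 + 4.8 + 4.8 + 4.3) / 10 = 4.2200
LCL = X̄̄ − A₃·s̄ = 333.3900 − 1.287 × 4.2200 = 327.9589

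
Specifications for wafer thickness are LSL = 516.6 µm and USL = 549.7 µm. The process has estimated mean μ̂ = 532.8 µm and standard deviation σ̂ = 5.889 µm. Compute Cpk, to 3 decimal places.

0.917

Cpu = (USL − μ̂) / (3σ̂) = (549.7 − 532.8) / (3 × 5.889) = 0.9566; Cpl = (μ̂ − LSL) / (3σ̂) = (532.8 − 516.6) / (3 × 5.889) = 0.9170; Cpk = min(Cpu, Cpl) = 0.9170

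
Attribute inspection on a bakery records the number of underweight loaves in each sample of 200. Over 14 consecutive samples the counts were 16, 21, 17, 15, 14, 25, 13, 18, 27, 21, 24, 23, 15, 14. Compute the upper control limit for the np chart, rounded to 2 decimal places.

p̄ = Σdᵢ / (k·n) = 263 / (14 × 200) = 0.09393
UCL = np̄ + 3·√(np̄(1−p̄)) = 18.7857 + 3 × √(18.7857×0.90607) = 18.7857 + 3 × 4.1257 = 31.1627

31.16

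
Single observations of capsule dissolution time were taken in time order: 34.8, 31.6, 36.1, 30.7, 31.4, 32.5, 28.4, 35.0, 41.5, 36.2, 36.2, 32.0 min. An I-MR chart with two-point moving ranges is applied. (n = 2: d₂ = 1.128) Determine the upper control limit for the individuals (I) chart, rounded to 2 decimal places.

43.92

X̄ = (34.8 + 31.6 + 36.1 + 30.7 + 31.4 + 32.5 + 28.4 + 35.0 + 41.5 + 36.2 + 36.2 + 32.0) / 12 = 33.8667
Moving ranges: 3.2, 4.5, 5.4, 0.7, 1.1, 4.1, 6.6, 6.5, 5.3, 0.0, 4.2; M̄R̄ = 41.6000 / 11 = 3.7818
UCL = X̄ + 3·M̄R̄/d₂ = 33.8667 + 3 × 3.7818 / 1.128 = 43.9247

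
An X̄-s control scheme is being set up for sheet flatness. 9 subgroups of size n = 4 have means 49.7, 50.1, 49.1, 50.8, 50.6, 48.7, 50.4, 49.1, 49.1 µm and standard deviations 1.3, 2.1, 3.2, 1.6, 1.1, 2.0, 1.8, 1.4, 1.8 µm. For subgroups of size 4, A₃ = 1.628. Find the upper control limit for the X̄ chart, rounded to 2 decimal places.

X̄̄ = (49.7 + 50.1 + 49.1 + 50.8 + 50.6 + 48.7 + 50.4 + 49.1 + 49.1) / 9 = 49.7333
s̄ = (1.3 + 2.1 + 3.2 + 1.6 + 1.1 + 2.0 + 1.8 + 1.4 + 1.8) / 9 = 1.8111
UCL = X̄̄ + A₃·s̄ = 49.7333 + 1.628 × 1.8111 = 52.6818

52.68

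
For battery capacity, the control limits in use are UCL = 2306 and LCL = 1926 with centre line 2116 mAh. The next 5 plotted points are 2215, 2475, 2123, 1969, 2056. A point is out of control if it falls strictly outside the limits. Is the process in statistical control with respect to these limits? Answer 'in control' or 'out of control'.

Compare each point to [1926, 2306]: sample 2 = 2475 > UCL.

out of control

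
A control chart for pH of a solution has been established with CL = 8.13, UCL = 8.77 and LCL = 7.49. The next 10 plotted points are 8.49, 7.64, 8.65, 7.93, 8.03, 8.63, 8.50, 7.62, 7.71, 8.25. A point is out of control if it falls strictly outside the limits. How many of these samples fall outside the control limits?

0

All 10 points lie within [7.49, 8.77].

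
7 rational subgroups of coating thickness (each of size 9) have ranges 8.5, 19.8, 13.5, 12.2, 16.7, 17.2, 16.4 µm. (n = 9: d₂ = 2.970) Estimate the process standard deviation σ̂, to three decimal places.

R̄ = (8.5 + 19.8 + 13.5 + 12.2 + 16.7 + 17.2 + 16.4) / 7 = 14.9000
σ̂ = R̄ / d₂ = 14.9000 / 2.970 = 5.0168

5.017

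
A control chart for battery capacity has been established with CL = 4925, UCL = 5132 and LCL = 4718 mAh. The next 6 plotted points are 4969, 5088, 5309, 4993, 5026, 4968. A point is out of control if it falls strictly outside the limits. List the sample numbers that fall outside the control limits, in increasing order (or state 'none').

3

Compare each point to [4718, 5132]: sample 3 = 5309 > UCL.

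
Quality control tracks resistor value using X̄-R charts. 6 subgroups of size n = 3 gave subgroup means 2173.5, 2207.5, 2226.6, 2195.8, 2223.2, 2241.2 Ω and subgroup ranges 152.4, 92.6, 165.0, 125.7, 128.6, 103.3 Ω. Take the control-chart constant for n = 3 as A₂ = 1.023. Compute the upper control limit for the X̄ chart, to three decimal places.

X̄̄ = (2173.5 + 2207.5 + 2226.6 + 2195.8 + 2223.2 + 2241.2) / 6 = 13267.8000 / 6 = 2211.3000
R̄ = (152.4 + 92.6 + 165.0 + 125.7 + 128.6 + 103.3) / 6 = 767.6000 / 6 = 127.9333
UCL = X̄̄ + A₂·R̄ = 2211.3000 + 1.023 × 127.9333 = 2342.1758

2342.176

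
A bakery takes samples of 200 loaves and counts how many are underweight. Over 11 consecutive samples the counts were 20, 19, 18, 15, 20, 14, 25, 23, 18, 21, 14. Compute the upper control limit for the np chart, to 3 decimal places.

31.205

p̄ = Σdᵢ / (k·n) = 207 / (11 × 200) = 0.09409
UCL = np̄ + 3·√(np̄(1−p̄)) = 18.8182 + 3 × √(18.8182×0.90591) = 18.8182 + 3 × 4.1289 = 31.2048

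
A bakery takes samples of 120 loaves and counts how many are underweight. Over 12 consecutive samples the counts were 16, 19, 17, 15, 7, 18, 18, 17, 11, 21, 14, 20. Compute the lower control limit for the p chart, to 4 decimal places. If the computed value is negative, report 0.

0.0407

p̄ = Σdᵢ / (k·n) = 193 / (12 × 120) = 0.13403
LCL = p̄ − 3·√(p̄(1−p̄)/n) = 0.13403 − 3 × 0.03110 = 0.04073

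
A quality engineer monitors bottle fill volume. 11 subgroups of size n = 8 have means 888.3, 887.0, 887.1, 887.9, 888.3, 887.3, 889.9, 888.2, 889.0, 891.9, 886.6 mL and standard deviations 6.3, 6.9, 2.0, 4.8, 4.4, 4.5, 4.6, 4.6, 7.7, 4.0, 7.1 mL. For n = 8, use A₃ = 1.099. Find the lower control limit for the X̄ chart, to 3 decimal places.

X̄̄ = (888.3 + 887.0 + 887.1 + 887.9 + 888.3 + 887.3 + 889.9 + 888.2 + 889.0 + 891.9 + 886.6) / 11 = 888.3182
s̄ = (6.3 + 6.9 + 2.0 + 4.8 + 4.4 + 4.5 + 4.6 + 4.6 + 7.7 + 4.0 + 7.1) / 11 = 5.1727
LCL = X̄̄ − A₃·s̄ = 888.3182 − 1.099 × 5.1727 = 882.6334

882.633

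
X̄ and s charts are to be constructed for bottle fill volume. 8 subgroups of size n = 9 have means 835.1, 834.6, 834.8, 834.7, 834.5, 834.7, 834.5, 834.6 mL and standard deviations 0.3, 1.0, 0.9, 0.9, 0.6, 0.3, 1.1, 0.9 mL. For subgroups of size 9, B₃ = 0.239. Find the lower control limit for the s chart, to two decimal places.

0.18

s̄ = (0.3 + 1.0 + 0.9 + 0.9 + 0.6 + 0.3 + 1.1 + 0.9) / 8 = 0.7500
LCL_s = B₃·s̄ = 0.239 × 0.7500 = 0.1792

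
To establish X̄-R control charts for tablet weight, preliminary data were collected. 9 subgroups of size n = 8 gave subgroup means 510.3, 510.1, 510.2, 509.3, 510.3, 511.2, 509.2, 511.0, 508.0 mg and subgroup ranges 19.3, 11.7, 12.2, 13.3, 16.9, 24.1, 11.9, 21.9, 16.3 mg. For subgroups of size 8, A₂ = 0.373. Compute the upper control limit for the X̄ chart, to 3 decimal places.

516.073

X̄̄ = (510.3 + 510.1 + 510.2 + 509.3 + 510.3 + 511.2 + 509.2 + 511.0 + 508.0) / 9 = 4589.6000 / 9 = 509.9556
R̄ = (19.3 + 11.7 + 12.2 + 13.3 + 16.9 + 24.1 + 11.9 + 21.9 + 16.3) / 9 = 147.6000 / 9 = 16.4000
UCL = X̄̄ + A₂·R̄ = 509.9556 + 0.373 × 16.4000 = 516.0728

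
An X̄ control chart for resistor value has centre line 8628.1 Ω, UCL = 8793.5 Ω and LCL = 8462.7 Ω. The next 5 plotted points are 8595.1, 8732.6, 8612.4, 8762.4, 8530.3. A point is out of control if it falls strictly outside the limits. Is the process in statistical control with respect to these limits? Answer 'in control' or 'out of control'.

All 5 points lie within [8462.7, 8793.5].

in control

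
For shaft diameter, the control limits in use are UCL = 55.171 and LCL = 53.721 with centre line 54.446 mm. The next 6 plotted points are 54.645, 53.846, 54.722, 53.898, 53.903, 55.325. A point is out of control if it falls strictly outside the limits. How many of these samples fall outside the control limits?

Compare each point to [53.721, 55.171]: sample 6 = 55.325 > UCL.

1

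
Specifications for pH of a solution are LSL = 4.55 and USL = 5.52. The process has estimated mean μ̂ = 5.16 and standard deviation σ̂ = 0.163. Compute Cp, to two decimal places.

Cp = (USL − LSL) / (6σ̂) = (5.52 − 4.55) / (6 × 0.163) = 0.9700 / 0.9780 = 0.9918

0.99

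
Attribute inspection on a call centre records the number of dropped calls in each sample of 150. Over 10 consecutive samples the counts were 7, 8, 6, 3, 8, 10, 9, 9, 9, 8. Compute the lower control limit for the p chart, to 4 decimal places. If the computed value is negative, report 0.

0.0000

p̄ = Σdᵢ / (k·n) = 77 / (10 × 150) = 0.05133
LCL = p̄ − 3·√(p̄(1−p̄)/n) = 0.05133 − 3 × 0.01802 = -0.00272 → 0 (negative, so LCL = 0)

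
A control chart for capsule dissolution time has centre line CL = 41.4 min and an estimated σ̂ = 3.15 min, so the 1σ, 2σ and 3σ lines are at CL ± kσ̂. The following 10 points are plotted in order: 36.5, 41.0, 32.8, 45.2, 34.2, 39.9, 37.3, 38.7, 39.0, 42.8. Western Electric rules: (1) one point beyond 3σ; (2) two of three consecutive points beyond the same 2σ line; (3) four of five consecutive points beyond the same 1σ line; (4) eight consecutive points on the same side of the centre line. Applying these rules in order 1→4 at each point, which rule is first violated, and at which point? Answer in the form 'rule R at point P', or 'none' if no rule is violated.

Zone of each point (C = within 1σ̂, B = 1σ̂–2σ̂, A = 2σ̂–3σ̂, * = beyond 3σ̂; sign = side of CL): 1:-B, 2:-C, 3:-A, 4:+B, 5:-A, 6:-C, 7:-B, 8:-C, 9:-C, 10:+C
Rule 2 (two of three consecutive points beyond the same 2σ limit) is satisfied at point 5.

rule 2 at point 5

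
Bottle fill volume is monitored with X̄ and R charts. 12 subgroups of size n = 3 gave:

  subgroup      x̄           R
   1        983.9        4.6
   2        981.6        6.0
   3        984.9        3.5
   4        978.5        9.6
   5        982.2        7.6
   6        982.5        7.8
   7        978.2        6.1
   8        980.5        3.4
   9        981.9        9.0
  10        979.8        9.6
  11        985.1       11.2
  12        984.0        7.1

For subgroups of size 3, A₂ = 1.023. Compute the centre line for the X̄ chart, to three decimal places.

X̄̄ = (983.9 + 981.6 + 984.9 + 978.5 + 982.2 + 982.5 + 978.2 + 980.5 + 981.9 + 979.8 + 985.1 + 984.0) / 12 = 11783.1000 / 12 = 981.9250
CL = X̄̄ = 981.9250

981.925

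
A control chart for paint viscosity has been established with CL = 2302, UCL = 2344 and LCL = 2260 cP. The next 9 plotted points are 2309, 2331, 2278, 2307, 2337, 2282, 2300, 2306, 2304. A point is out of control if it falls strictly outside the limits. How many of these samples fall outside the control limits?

0

All 9 points lie within [2260, 2344].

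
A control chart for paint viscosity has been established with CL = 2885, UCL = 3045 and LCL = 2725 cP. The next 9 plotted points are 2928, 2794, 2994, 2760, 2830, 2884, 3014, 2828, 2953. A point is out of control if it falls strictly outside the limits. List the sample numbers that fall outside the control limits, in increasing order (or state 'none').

All 9 points lie within [2725, 3045].

none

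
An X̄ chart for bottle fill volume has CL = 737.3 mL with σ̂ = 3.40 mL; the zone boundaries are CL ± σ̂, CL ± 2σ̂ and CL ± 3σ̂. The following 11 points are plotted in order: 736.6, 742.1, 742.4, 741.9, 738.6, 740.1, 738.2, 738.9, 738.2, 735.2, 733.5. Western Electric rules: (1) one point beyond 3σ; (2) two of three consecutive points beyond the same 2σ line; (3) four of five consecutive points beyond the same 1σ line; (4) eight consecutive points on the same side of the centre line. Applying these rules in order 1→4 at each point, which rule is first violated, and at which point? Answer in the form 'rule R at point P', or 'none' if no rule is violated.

rule 4 at point 9

Zone of each point (C = within 1σ̂, B = 1σ̂–2σ̂, A = 2σ̂–3σ̂, * = beyond 3σ̂; sign = side of CL): 1:-C, 2:+B, 3:+B, 4:+B, 5:+C, 6:+C, 7:+C, 8:+C, 9:+C, 10:-C, 11:-B
Rule 4 (eight consecutive points on the same side of the centre line) is satisfied at point 9.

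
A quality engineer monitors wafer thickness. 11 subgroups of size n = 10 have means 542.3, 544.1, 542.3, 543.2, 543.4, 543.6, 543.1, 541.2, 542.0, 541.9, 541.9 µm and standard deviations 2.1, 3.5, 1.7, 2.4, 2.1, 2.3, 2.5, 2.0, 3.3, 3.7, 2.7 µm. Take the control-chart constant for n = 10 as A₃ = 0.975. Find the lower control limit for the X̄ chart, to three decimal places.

540.128

X̄̄ = (542.3 + 544.1 + 542.3 + 543.2 + 543.4 + 543.6 + 543.1 + 541.2 + 542.0 + 541.9 + 541.9) / 11 = 542.6364
s̄ = (2.1 + 3.5 + 1.7 + 2.4 + 2.1 + 2.3 + 2.5 + 2.0 + 3.3 + 3.7 + 2.7) / 11 = 2.5727
LCL = X̄̄ − A₃·s̄ = 542.6364 − 0.975 × 2.5727 = 540.1280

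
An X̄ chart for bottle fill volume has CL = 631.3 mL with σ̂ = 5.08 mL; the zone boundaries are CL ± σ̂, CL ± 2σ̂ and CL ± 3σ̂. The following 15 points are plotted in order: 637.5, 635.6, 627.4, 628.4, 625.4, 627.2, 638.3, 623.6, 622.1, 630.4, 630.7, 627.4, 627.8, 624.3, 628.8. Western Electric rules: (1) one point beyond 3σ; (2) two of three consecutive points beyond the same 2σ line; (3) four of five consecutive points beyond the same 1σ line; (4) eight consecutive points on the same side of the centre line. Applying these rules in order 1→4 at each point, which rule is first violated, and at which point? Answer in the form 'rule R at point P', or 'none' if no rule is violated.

Zone of each point (C = within 1σ̂, B = 1σ̂–2σ̂, A = 2σ̂–3σ̂, * = beyond 3σ̂; sign = side of CL): 1:+B, 2:+C, 3:-C, 4:-C, 5:-B, 6:-C, 7:+B, 8:-B, 9:-B, 10:-C, 11:-C, 12:-C, 13:-C, 14:-B, 15:-C
Rule 4 (eight consecutive points on the same side of the centre line) is satisfied at point 15.

rule 4 at point 15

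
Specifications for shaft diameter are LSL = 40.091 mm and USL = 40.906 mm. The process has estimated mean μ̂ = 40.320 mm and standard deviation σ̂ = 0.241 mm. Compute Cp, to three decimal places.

Cp = (USL − LSL) / (6σ̂) = (40.906 − 40.091) / (6 × 0.241) = 0.8150 / 1.4460 = 0.5636

0.564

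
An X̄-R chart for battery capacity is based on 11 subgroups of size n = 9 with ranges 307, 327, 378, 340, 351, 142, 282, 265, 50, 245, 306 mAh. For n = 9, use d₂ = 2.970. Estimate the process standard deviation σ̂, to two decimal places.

R̄ = (307 + 327 + 378 + 340 + 351 + 142 + 282 + 265 + 50 + 245 + 306) / 11 = 272.0909
σ̂ = R̄ / d₂ = 272.0909 / 2.970 = 91.6131

91.61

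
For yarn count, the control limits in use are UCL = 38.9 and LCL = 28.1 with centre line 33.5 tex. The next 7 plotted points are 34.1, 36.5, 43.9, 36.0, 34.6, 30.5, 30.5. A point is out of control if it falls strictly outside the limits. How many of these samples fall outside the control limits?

1

Compare each point to [28.1, 38.9]: sample 3 = 43.9 > UCL.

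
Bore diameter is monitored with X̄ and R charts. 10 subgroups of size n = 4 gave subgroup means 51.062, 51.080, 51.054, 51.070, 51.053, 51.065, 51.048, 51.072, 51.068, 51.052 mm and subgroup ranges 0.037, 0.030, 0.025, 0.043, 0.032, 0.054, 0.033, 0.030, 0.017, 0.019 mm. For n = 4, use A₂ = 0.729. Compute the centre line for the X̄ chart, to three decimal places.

X̄̄ = (51.062 + 51.080 + 51.054 + 51.070 + 51.053 + 51.065 + 51.048 + 51.072 + 51.068 + 51.052) / 10 = 510.6240 / 10 = 51.0624
CL = X̄̄ = 51.0624

51.062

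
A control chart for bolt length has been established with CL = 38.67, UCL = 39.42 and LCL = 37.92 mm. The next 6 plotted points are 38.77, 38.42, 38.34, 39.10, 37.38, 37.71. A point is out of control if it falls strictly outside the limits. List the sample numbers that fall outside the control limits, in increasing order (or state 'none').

5, 6

Compare each point to [37.92, 39.42]: sample 5 = 37.38 < LCL; sample 6 = 37.71 < LCL.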